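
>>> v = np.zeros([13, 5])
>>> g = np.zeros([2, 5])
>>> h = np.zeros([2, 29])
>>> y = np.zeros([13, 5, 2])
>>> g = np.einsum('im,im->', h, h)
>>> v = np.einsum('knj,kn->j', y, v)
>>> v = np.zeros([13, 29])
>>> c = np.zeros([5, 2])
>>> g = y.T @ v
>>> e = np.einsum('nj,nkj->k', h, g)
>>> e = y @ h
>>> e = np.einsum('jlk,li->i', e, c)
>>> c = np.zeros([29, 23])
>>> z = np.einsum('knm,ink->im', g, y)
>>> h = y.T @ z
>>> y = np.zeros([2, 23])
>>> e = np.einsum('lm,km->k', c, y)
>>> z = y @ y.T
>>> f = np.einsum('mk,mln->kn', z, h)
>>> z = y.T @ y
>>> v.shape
(13, 29)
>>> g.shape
(2, 5, 29)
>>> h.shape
(2, 5, 29)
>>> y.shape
(2, 23)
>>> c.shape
(29, 23)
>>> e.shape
(2,)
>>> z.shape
(23, 23)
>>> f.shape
(2, 29)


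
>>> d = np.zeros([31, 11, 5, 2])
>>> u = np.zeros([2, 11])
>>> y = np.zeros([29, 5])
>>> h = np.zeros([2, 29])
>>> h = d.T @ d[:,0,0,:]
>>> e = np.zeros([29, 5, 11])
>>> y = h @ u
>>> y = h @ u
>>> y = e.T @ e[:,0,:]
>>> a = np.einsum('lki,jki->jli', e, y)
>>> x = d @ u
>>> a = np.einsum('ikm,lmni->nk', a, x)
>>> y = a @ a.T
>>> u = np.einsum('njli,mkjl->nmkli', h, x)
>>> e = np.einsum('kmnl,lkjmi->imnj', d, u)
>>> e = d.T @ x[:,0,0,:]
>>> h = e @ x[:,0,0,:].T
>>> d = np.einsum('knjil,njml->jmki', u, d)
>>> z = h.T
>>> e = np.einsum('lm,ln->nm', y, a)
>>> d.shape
(11, 5, 2, 11)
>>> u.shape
(2, 31, 11, 11, 2)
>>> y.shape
(5, 5)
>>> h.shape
(2, 5, 11, 31)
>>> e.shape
(29, 5)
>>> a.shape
(5, 29)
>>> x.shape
(31, 11, 5, 11)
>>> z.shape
(31, 11, 5, 2)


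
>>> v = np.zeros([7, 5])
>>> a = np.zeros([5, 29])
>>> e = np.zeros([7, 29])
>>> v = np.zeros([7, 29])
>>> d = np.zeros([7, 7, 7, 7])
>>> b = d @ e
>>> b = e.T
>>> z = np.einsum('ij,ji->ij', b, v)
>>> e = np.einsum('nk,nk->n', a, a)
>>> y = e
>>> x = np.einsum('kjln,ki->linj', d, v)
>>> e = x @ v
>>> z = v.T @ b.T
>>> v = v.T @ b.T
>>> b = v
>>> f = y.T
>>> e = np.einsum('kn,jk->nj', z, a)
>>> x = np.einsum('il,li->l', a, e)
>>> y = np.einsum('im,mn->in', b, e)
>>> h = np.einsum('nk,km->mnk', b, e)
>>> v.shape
(29, 29)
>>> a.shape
(5, 29)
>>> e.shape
(29, 5)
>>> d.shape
(7, 7, 7, 7)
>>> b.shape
(29, 29)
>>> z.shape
(29, 29)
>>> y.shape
(29, 5)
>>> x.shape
(29,)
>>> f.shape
(5,)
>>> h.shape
(5, 29, 29)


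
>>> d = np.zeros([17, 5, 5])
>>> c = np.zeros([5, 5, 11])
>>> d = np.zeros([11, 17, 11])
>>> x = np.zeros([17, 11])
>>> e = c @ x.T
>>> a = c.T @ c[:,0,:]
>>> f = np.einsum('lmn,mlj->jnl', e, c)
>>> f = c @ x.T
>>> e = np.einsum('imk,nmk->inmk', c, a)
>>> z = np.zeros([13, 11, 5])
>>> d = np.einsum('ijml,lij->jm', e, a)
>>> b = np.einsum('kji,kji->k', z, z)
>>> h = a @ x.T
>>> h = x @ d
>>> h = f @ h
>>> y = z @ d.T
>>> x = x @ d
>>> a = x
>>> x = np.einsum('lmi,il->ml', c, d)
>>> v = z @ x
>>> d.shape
(11, 5)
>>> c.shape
(5, 5, 11)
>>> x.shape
(5, 5)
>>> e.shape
(5, 11, 5, 11)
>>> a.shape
(17, 5)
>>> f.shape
(5, 5, 17)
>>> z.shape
(13, 11, 5)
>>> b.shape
(13,)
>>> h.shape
(5, 5, 5)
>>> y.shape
(13, 11, 11)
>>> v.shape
(13, 11, 5)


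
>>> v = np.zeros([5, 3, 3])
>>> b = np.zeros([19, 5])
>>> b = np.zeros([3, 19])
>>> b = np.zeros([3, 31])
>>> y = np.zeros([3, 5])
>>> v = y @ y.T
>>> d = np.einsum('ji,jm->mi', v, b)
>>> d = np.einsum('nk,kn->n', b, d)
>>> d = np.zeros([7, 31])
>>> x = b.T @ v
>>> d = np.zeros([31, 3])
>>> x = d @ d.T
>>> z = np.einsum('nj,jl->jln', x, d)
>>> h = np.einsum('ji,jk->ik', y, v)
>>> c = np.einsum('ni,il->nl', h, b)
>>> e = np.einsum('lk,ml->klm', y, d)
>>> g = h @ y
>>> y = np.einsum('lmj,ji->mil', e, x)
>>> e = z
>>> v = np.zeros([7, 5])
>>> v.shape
(7, 5)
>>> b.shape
(3, 31)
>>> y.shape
(3, 31, 5)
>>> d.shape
(31, 3)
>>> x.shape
(31, 31)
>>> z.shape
(31, 3, 31)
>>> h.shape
(5, 3)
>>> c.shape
(5, 31)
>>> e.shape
(31, 3, 31)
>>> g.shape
(5, 5)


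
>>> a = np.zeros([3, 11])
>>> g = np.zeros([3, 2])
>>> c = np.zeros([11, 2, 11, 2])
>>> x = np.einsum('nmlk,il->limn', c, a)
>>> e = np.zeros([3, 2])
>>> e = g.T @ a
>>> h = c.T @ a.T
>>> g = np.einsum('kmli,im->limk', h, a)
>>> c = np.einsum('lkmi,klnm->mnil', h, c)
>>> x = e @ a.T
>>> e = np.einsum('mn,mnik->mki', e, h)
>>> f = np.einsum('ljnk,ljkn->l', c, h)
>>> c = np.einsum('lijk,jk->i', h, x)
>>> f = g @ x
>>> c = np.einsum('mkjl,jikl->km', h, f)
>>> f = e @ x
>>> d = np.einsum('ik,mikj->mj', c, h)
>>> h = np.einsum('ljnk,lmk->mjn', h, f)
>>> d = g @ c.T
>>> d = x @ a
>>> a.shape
(3, 11)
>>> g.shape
(2, 3, 11, 2)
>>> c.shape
(11, 2)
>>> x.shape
(2, 3)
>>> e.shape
(2, 3, 2)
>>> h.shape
(3, 11, 2)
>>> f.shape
(2, 3, 3)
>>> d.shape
(2, 11)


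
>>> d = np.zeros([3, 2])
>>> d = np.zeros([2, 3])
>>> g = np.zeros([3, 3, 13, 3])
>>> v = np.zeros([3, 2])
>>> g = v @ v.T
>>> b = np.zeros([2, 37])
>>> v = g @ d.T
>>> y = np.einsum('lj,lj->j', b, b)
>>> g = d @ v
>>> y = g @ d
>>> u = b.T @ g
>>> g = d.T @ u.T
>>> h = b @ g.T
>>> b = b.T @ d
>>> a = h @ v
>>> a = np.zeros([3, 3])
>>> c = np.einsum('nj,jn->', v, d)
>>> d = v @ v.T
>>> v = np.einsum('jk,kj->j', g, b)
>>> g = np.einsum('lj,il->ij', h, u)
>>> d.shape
(3, 3)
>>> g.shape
(37, 3)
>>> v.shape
(3,)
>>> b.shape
(37, 3)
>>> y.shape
(2, 3)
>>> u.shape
(37, 2)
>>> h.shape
(2, 3)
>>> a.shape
(3, 3)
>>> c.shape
()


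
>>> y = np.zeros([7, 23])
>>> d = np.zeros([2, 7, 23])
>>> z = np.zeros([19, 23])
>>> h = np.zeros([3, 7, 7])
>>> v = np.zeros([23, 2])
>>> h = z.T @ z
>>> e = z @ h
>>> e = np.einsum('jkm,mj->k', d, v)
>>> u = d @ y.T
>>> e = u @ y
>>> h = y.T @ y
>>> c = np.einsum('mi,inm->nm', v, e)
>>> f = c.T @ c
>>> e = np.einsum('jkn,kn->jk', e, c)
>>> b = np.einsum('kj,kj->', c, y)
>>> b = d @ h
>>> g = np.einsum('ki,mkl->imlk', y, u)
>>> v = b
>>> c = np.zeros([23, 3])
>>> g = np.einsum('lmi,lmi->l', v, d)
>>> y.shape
(7, 23)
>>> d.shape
(2, 7, 23)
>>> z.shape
(19, 23)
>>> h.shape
(23, 23)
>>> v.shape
(2, 7, 23)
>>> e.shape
(2, 7)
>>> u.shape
(2, 7, 7)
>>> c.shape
(23, 3)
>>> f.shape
(23, 23)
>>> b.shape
(2, 7, 23)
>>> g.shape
(2,)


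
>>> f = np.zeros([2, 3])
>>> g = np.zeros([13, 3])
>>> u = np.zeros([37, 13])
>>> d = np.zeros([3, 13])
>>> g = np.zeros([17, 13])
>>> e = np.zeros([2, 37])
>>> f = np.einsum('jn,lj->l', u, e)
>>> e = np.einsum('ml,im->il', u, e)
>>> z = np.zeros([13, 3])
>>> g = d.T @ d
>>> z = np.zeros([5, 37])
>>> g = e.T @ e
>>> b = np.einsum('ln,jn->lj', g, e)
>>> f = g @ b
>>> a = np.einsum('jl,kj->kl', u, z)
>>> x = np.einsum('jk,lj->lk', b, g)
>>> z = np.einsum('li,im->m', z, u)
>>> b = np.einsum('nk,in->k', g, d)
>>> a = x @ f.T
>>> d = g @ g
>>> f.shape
(13, 2)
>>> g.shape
(13, 13)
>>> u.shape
(37, 13)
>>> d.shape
(13, 13)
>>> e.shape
(2, 13)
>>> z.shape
(13,)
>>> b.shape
(13,)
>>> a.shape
(13, 13)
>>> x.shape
(13, 2)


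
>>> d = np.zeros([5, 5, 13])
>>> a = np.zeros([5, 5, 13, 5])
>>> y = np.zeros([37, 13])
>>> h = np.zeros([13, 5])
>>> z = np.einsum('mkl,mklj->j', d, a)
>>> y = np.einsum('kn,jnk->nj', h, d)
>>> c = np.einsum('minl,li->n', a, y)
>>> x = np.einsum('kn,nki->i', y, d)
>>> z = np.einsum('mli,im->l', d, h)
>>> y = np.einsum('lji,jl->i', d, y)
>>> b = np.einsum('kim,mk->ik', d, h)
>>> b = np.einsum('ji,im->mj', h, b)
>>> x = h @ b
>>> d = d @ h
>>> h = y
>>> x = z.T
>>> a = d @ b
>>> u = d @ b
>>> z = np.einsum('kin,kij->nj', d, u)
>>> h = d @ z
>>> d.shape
(5, 5, 5)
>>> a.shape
(5, 5, 13)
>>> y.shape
(13,)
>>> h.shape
(5, 5, 13)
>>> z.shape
(5, 13)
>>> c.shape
(13,)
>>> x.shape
(5,)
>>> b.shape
(5, 13)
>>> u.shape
(5, 5, 13)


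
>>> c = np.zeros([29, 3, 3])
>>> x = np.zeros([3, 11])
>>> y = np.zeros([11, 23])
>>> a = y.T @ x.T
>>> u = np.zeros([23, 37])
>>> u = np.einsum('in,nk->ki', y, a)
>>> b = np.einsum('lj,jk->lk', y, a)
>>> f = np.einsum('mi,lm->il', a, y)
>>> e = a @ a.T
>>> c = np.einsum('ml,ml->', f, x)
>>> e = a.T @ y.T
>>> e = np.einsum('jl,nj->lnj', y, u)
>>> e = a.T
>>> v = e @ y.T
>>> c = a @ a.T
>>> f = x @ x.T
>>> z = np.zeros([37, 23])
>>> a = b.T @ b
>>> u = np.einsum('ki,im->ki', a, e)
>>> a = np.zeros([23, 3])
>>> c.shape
(23, 23)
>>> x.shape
(3, 11)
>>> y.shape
(11, 23)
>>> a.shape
(23, 3)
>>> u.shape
(3, 3)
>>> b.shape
(11, 3)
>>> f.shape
(3, 3)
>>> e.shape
(3, 23)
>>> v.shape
(3, 11)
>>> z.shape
(37, 23)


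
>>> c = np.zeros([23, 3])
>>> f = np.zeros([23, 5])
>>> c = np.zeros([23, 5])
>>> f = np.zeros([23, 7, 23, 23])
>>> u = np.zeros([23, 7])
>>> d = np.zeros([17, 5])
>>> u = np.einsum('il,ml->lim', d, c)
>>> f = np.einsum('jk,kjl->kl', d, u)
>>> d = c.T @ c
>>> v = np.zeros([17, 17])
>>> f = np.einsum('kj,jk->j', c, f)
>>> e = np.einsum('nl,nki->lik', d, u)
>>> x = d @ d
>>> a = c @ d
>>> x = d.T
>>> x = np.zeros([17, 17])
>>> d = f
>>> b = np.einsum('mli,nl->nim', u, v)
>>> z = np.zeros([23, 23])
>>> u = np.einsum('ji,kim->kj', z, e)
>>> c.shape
(23, 5)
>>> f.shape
(5,)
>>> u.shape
(5, 23)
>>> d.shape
(5,)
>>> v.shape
(17, 17)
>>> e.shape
(5, 23, 17)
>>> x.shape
(17, 17)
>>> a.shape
(23, 5)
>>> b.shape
(17, 23, 5)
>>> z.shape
(23, 23)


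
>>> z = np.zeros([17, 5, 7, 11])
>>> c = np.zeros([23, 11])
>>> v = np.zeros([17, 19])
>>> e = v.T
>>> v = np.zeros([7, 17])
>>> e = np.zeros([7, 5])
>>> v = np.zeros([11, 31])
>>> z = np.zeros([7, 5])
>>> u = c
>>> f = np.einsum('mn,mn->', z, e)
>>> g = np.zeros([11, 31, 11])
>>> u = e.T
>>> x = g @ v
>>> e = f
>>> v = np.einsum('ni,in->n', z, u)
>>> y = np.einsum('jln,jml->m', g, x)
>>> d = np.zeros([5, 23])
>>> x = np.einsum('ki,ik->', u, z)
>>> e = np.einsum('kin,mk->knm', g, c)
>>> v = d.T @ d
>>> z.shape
(7, 5)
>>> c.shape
(23, 11)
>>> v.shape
(23, 23)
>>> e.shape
(11, 11, 23)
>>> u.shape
(5, 7)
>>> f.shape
()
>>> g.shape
(11, 31, 11)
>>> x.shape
()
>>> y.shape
(31,)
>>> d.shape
(5, 23)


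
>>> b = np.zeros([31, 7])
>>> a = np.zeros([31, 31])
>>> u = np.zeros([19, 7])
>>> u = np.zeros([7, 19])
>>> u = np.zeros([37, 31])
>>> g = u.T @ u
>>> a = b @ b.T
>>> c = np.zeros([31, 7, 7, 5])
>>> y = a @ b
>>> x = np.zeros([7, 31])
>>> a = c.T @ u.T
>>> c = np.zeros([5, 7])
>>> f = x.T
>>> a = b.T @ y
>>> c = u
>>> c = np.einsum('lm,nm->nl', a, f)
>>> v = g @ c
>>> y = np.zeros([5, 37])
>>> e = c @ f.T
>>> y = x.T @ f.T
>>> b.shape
(31, 7)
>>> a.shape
(7, 7)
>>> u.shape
(37, 31)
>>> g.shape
(31, 31)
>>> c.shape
(31, 7)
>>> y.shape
(31, 31)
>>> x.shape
(7, 31)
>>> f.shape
(31, 7)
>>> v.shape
(31, 7)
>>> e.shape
(31, 31)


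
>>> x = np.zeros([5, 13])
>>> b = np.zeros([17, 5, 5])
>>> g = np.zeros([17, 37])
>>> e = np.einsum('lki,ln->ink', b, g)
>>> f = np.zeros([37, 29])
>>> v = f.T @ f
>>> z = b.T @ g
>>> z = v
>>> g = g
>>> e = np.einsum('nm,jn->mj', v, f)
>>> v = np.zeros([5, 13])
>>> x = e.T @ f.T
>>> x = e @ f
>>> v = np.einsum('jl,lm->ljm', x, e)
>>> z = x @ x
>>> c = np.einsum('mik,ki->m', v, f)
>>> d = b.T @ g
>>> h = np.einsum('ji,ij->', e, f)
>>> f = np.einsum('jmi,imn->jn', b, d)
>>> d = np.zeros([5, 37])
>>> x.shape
(29, 29)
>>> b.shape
(17, 5, 5)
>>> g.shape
(17, 37)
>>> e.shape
(29, 37)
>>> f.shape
(17, 37)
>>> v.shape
(29, 29, 37)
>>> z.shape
(29, 29)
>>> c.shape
(29,)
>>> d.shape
(5, 37)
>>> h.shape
()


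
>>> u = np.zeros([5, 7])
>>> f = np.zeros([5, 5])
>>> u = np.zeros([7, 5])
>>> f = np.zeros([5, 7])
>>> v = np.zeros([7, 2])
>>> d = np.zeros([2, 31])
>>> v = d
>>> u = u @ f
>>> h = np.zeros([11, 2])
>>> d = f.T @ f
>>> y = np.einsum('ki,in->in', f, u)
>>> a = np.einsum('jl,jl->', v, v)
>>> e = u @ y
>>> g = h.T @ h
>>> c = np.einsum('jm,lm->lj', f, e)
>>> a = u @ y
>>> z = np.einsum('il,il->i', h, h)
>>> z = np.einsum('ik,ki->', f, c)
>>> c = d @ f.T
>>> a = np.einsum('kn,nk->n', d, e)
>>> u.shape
(7, 7)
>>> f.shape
(5, 7)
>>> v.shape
(2, 31)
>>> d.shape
(7, 7)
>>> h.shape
(11, 2)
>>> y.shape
(7, 7)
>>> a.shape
(7,)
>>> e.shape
(7, 7)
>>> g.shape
(2, 2)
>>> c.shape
(7, 5)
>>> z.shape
()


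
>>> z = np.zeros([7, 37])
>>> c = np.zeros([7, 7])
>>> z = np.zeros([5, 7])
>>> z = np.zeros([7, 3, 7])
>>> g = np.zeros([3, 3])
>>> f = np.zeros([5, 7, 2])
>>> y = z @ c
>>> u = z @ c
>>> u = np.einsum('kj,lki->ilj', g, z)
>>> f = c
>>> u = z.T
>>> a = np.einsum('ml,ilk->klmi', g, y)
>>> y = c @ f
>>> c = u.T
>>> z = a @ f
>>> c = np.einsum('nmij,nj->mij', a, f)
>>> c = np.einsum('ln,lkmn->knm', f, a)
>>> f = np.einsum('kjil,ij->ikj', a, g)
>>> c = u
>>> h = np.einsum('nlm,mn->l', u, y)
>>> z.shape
(7, 3, 3, 7)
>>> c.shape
(7, 3, 7)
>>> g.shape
(3, 3)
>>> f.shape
(3, 7, 3)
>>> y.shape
(7, 7)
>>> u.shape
(7, 3, 7)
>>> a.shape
(7, 3, 3, 7)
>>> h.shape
(3,)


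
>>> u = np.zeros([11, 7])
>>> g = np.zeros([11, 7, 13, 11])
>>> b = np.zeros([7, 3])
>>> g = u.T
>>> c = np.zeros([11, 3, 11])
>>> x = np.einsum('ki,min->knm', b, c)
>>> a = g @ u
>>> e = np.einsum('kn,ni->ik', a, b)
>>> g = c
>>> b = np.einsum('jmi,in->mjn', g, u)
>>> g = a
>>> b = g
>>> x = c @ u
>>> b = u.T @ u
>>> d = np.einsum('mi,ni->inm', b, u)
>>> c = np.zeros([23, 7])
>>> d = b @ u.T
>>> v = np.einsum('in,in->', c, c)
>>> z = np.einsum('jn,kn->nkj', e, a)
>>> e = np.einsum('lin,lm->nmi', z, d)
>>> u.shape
(11, 7)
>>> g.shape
(7, 7)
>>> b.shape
(7, 7)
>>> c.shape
(23, 7)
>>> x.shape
(11, 3, 7)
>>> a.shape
(7, 7)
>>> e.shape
(3, 11, 7)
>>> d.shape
(7, 11)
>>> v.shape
()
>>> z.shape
(7, 7, 3)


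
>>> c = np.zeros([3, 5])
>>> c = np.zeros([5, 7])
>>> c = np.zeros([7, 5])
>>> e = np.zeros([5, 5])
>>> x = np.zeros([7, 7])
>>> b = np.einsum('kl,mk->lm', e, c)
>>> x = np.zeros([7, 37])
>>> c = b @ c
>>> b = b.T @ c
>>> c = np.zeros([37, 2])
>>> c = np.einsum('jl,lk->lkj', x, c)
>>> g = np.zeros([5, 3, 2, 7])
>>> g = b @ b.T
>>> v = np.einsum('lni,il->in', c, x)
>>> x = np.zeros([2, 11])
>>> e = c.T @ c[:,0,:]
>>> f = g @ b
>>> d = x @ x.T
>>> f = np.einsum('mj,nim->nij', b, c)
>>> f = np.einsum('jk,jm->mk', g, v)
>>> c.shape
(37, 2, 7)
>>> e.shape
(7, 2, 7)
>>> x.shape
(2, 11)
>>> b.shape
(7, 5)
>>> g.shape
(7, 7)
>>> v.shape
(7, 2)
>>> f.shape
(2, 7)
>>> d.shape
(2, 2)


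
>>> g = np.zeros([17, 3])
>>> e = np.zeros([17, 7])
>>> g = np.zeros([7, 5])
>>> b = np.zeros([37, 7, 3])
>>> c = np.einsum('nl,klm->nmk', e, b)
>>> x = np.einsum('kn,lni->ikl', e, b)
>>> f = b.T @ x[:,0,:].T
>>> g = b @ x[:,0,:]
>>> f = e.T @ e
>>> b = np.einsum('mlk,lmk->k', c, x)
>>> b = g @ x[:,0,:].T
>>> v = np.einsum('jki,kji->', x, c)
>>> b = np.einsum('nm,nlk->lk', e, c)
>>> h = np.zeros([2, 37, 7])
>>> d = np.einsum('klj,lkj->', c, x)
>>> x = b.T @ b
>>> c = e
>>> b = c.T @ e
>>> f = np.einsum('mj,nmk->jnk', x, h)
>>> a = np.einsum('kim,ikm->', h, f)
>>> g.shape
(37, 7, 37)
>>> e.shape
(17, 7)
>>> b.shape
(7, 7)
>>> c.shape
(17, 7)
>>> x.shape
(37, 37)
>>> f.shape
(37, 2, 7)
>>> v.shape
()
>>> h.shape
(2, 37, 7)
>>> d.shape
()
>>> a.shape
()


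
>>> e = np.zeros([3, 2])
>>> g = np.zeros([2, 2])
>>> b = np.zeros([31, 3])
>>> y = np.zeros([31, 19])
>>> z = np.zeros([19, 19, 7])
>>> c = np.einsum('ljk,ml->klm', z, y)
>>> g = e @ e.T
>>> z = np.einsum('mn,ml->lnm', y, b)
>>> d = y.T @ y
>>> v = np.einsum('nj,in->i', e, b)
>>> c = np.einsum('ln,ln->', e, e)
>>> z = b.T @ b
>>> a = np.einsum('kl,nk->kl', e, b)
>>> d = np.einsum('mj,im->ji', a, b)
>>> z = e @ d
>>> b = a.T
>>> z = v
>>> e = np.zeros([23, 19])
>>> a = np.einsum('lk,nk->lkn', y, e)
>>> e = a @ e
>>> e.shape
(31, 19, 19)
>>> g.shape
(3, 3)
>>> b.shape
(2, 3)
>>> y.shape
(31, 19)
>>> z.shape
(31,)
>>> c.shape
()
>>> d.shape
(2, 31)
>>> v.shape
(31,)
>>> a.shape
(31, 19, 23)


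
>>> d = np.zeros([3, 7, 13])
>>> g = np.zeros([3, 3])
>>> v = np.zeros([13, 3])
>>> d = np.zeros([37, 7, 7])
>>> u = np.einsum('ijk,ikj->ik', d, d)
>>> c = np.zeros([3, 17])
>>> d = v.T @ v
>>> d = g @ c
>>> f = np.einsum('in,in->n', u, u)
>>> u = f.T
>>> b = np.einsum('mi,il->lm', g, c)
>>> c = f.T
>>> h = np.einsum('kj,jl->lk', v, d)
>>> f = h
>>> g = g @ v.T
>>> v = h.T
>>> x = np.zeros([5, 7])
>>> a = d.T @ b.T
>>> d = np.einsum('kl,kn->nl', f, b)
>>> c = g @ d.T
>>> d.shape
(3, 13)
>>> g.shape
(3, 13)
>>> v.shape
(13, 17)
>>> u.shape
(7,)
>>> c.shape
(3, 3)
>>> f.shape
(17, 13)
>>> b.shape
(17, 3)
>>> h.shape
(17, 13)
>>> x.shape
(5, 7)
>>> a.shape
(17, 17)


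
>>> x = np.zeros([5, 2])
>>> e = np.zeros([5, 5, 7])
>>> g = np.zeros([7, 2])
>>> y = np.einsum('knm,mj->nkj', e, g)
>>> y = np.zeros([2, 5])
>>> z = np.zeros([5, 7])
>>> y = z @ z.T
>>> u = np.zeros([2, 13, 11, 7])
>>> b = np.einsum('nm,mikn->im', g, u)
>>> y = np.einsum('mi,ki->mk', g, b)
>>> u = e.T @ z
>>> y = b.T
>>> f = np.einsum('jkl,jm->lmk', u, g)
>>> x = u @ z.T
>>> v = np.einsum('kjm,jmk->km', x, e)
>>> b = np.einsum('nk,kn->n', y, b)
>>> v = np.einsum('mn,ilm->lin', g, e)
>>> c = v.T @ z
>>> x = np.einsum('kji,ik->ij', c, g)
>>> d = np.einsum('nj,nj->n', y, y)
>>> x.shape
(7, 5)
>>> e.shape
(5, 5, 7)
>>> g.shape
(7, 2)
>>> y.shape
(2, 13)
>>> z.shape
(5, 7)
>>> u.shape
(7, 5, 7)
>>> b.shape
(2,)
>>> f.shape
(7, 2, 5)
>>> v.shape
(5, 5, 2)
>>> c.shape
(2, 5, 7)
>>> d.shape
(2,)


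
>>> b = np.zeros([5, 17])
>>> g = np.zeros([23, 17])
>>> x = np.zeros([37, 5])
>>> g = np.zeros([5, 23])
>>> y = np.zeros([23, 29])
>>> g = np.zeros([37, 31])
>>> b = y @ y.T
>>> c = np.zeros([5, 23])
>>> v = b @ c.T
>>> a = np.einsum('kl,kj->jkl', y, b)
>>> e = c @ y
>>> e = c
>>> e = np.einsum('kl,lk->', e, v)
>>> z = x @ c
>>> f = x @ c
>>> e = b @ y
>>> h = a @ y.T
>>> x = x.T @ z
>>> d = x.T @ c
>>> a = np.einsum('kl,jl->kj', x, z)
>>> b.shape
(23, 23)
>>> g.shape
(37, 31)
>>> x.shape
(5, 23)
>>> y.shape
(23, 29)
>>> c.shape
(5, 23)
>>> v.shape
(23, 5)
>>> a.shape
(5, 37)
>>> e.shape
(23, 29)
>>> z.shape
(37, 23)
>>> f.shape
(37, 23)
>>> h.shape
(23, 23, 23)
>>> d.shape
(23, 23)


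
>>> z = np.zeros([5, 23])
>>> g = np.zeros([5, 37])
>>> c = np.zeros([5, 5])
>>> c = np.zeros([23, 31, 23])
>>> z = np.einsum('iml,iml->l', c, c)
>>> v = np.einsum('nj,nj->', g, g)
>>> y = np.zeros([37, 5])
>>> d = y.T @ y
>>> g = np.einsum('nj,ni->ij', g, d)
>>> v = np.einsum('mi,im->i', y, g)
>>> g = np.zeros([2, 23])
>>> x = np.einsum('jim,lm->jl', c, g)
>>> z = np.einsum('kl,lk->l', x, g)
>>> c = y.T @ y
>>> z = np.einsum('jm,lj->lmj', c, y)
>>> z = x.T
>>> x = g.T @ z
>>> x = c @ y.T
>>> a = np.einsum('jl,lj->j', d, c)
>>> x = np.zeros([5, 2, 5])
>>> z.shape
(2, 23)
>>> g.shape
(2, 23)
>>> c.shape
(5, 5)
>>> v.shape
(5,)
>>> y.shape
(37, 5)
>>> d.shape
(5, 5)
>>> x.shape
(5, 2, 5)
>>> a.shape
(5,)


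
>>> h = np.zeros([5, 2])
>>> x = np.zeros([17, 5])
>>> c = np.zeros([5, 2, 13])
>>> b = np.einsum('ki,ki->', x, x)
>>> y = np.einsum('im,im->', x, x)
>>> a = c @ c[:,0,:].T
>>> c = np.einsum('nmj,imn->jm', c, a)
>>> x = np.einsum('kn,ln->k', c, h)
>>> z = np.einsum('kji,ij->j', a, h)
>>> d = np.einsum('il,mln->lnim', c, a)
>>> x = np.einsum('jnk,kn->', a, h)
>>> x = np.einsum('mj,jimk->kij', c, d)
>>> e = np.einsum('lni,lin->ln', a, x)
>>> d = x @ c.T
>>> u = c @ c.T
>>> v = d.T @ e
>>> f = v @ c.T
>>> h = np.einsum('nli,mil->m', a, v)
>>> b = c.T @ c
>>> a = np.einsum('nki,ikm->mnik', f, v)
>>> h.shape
(13,)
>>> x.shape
(5, 5, 2)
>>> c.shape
(13, 2)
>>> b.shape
(2, 2)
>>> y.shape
()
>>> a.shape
(2, 13, 13, 5)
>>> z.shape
(2,)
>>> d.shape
(5, 5, 13)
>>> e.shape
(5, 2)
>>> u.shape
(13, 13)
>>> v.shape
(13, 5, 2)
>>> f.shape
(13, 5, 13)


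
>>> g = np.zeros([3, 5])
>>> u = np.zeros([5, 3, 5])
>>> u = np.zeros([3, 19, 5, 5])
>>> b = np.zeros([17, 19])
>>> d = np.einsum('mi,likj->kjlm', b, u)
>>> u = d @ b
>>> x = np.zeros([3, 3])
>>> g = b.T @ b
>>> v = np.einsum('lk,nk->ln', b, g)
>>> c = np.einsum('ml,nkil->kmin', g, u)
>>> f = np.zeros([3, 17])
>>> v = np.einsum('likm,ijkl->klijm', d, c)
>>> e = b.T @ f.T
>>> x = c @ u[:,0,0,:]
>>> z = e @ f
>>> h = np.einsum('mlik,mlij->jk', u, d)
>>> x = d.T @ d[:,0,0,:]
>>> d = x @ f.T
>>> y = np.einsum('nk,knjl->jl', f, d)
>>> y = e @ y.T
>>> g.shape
(19, 19)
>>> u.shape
(5, 5, 3, 19)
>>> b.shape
(17, 19)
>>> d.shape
(17, 3, 5, 3)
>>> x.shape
(17, 3, 5, 17)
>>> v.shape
(3, 5, 5, 19, 17)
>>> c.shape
(5, 19, 3, 5)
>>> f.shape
(3, 17)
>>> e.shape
(19, 3)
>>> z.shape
(19, 17)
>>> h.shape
(17, 19)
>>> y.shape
(19, 5)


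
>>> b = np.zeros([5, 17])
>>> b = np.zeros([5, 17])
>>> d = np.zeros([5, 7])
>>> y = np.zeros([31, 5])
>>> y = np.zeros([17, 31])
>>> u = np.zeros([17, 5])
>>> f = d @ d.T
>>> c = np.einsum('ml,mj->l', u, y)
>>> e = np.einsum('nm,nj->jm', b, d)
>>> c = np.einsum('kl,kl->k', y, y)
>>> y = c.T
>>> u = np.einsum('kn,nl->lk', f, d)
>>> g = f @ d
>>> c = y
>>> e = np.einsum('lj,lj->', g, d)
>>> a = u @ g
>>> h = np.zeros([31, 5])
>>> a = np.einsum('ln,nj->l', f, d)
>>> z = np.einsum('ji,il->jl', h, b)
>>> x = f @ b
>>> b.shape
(5, 17)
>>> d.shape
(5, 7)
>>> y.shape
(17,)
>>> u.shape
(7, 5)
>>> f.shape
(5, 5)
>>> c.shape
(17,)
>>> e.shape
()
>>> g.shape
(5, 7)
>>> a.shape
(5,)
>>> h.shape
(31, 5)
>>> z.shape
(31, 17)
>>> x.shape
(5, 17)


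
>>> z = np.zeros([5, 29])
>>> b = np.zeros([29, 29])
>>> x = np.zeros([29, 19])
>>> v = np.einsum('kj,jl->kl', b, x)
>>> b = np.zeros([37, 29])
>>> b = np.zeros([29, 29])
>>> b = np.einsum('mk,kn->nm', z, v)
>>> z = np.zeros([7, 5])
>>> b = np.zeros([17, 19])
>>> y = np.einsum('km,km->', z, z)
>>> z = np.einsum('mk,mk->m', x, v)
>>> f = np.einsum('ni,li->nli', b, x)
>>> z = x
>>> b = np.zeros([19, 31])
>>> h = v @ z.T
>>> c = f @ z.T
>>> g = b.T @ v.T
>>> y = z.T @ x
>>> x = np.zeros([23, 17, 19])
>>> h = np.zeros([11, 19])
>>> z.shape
(29, 19)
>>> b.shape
(19, 31)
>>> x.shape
(23, 17, 19)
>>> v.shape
(29, 19)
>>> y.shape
(19, 19)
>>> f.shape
(17, 29, 19)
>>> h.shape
(11, 19)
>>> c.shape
(17, 29, 29)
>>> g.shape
(31, 29)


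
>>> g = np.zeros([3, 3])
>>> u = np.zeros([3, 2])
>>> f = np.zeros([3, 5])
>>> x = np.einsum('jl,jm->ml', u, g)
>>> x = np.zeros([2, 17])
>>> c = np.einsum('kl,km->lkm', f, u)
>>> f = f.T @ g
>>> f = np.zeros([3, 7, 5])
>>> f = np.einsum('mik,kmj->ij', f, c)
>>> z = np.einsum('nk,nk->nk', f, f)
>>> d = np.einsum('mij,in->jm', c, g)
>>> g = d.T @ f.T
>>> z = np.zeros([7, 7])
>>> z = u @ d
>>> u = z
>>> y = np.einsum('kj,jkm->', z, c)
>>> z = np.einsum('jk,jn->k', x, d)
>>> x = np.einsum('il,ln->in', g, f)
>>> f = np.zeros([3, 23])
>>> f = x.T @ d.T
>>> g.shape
(5, 7)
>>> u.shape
(3, 5)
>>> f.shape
(2, 2)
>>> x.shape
(5, 2)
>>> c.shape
(5, 3, 2)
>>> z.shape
(17,)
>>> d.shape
(2, 5)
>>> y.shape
()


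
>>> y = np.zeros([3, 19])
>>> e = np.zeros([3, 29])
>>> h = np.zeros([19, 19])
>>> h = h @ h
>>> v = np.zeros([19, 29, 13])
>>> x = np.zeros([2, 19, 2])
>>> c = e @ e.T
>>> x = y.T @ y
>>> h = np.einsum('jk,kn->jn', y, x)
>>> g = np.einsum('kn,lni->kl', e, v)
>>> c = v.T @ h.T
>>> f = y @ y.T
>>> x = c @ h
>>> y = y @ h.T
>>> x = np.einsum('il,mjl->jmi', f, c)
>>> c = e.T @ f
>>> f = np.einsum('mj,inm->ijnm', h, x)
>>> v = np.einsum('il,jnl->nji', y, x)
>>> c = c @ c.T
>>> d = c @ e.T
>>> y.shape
(3, 3)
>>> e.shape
(3, 29)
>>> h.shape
(3, 19)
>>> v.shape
(13, 29, 3)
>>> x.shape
(29, 13, 3)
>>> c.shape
(29, 29)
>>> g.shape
(3, 19)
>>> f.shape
(29, 19, 13, 3)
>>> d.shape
(29, 3)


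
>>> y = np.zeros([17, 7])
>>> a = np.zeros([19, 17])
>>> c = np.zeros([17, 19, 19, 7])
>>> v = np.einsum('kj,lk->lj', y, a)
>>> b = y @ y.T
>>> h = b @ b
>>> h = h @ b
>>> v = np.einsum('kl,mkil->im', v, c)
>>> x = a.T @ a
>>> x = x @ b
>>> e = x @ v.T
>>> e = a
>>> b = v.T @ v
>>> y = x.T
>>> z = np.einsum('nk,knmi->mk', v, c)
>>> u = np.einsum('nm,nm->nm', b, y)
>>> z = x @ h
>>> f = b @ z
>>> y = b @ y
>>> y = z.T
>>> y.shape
(17, 17)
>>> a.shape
(19, 17)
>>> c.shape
(17, 19, 19, 7)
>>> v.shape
(19, 17)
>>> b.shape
(17, 17)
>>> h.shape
(17, 17)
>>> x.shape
(17, 17)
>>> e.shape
(19, 17)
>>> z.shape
(17, 17)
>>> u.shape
(17, 17)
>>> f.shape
(17, 17)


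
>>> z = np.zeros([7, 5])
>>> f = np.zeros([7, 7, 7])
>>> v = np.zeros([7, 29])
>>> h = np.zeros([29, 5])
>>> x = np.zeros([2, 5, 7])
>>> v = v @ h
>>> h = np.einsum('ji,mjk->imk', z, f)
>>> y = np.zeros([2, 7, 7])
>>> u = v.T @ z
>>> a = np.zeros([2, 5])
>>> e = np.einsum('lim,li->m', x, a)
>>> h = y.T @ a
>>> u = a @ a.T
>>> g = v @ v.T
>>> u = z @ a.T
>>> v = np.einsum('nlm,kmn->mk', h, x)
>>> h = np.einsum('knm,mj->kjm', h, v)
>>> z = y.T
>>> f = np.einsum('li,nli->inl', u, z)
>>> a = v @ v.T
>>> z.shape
(7, 7, 2)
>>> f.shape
(2, 7, 7)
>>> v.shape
(5, 2)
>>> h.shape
(7, 2, 5)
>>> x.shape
(2, 5, 7)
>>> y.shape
(2, 7, 7)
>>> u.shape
(7, 2)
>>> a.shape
(5, 5)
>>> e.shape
(7,)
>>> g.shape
(7, 7)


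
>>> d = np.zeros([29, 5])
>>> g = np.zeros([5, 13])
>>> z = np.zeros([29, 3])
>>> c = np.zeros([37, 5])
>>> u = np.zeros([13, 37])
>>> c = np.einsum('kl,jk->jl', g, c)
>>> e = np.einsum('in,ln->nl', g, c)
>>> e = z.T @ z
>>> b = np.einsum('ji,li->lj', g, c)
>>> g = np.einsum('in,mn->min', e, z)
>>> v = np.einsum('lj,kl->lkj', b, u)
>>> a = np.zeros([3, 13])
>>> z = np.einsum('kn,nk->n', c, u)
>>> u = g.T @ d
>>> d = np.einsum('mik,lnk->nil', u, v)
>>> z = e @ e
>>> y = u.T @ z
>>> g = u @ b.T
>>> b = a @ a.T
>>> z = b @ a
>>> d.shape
(13, 3, 37)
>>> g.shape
(3, 3, 37)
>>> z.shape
(3, 13)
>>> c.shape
(37, 13)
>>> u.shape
(3, 3, 5)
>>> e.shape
(3, 3)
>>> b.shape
(3, 3)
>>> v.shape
(37, 13, 5)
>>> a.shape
(3, 13)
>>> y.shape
(5, 3, 3)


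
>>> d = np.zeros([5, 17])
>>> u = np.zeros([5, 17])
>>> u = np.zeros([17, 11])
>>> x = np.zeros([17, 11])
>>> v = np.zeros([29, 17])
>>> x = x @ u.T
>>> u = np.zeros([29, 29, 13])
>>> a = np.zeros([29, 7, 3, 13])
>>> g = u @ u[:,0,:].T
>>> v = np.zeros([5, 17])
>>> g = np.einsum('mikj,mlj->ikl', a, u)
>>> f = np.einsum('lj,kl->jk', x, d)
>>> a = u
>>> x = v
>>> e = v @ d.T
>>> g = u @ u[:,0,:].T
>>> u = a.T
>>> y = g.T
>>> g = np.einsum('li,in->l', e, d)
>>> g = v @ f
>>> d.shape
(5, 17)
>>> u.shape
(13, 29, 29)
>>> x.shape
(5, 17)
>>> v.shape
(5, 17)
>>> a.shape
(29, 29, 13)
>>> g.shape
(5, 5)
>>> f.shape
(17, 5)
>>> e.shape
(5, 5)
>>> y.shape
(29, 29, 29)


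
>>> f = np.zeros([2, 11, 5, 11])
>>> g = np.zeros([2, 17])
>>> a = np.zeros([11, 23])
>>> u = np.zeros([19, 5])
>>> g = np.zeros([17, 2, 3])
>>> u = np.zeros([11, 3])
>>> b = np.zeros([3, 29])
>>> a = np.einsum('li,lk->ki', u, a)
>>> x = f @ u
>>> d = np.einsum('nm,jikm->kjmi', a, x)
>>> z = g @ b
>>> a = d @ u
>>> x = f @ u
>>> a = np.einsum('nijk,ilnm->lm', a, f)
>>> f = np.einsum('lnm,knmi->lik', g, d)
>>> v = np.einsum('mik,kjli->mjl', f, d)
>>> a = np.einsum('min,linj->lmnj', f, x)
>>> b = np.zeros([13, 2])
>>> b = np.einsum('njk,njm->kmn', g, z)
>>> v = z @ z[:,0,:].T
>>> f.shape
(17, 11, 5)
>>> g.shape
(17, 2, 3)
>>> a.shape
(2, 17, 5, 3)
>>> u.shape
(11, 3)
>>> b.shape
(3, 29, 17)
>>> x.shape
(2, 11, 5, 3)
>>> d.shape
(5, 2, 3, 11)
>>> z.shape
(17, 2, 29)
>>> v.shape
(17, 2, 17)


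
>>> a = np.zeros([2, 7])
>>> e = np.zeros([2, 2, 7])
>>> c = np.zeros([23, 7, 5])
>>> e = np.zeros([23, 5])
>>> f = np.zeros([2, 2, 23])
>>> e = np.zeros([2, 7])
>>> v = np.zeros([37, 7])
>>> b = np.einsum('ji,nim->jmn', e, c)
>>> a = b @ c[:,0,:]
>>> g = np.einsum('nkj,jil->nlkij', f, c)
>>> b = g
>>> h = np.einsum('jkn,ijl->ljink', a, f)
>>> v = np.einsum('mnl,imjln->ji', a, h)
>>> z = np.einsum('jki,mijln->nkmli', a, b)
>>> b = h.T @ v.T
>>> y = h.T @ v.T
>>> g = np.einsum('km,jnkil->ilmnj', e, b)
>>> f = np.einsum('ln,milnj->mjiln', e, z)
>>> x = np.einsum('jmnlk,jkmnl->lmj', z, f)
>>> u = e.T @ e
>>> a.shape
(2, 5, 5)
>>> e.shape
(2, 7)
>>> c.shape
(23, 7, 5)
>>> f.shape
(23, 5, 5, 2, 7)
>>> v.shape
(2, 23)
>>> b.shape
(5, 5, 2, 2, 2)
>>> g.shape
(2, 2, 7, 5, 5)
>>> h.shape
(23, 2, 2, 5, 5)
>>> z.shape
(23, 5, 2, 7, 5)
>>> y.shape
(5, 5, 2, 2, 2)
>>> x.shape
(7, 5, 23)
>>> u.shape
(7, 7)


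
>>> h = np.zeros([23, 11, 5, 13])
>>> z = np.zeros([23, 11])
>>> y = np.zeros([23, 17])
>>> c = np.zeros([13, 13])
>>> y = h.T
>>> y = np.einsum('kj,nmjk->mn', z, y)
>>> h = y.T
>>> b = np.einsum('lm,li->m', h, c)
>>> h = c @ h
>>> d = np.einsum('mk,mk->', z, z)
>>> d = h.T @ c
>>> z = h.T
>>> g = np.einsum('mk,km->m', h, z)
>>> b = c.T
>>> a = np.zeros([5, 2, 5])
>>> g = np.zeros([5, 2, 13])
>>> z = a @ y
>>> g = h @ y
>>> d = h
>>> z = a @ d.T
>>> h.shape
(13, 5)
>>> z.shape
(5, 2, 13)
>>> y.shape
(5, 13)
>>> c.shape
(13, 13)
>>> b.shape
(13, 13)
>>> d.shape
(13, 5)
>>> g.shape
(13, 13)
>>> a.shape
(5, 2, 5)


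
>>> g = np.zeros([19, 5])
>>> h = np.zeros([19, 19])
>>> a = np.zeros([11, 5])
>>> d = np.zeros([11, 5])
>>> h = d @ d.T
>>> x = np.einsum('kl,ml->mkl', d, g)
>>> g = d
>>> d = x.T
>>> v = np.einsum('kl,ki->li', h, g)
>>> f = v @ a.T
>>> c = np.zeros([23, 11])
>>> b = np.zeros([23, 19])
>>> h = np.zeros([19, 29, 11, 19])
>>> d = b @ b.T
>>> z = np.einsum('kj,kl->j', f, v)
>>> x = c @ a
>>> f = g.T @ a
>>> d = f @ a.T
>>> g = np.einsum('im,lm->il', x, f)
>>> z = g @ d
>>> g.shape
(23, 5)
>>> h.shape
(19, 29, 11, 19)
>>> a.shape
(11, 5)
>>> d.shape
(5, 11)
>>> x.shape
(23, 5)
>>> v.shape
(11, 5)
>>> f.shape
(5, 5)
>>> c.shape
(23, 11)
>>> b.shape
(23, 19)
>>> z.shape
(23, 11)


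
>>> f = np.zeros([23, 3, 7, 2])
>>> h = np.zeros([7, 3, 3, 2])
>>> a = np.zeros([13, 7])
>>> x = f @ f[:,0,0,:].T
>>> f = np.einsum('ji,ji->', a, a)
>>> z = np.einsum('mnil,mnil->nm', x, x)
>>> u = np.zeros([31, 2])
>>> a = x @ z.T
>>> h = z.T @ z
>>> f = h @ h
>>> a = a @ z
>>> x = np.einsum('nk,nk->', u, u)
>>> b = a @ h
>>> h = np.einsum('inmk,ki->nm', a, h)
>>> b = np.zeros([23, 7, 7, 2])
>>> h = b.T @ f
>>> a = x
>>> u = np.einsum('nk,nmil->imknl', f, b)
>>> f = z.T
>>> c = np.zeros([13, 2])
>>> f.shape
(23, 3)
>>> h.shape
(2, 7, 7, 23)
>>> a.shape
()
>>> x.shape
()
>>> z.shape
(3, 23)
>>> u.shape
(7, 7, 23, 23, 2)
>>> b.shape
(23, 7, 7, 2)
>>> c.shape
(13, 2)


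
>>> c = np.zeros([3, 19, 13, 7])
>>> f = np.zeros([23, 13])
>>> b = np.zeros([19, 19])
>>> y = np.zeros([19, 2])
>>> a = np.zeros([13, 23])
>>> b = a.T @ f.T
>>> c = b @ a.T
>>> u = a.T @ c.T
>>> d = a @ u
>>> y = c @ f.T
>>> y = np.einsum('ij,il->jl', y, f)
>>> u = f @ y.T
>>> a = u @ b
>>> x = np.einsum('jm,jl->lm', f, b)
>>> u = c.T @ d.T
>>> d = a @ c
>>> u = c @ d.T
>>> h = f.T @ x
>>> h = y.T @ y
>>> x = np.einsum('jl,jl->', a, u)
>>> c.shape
(23, 13)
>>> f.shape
(23, 13)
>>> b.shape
(23, 23)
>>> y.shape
(23, 13)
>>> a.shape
(23, 23)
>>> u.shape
(23, 23)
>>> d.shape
(23, 13)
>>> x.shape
()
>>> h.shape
(13, 13)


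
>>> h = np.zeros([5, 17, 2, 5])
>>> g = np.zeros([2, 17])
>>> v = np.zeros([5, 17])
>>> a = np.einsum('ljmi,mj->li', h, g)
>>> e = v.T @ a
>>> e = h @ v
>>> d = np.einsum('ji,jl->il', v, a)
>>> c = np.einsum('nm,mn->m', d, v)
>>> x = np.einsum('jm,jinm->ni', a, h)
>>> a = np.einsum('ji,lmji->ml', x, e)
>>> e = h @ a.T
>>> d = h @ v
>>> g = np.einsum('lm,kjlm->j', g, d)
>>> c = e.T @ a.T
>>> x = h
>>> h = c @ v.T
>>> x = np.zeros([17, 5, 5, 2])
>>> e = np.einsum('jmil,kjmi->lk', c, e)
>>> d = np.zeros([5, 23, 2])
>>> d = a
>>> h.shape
(17, 2, 17, 5)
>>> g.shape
(17,)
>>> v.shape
(5, 17)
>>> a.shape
(17, 5)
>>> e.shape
(17, 5)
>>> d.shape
(17, 5)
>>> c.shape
(17, 2, 17, 17)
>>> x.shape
(17, 5, 5, 2)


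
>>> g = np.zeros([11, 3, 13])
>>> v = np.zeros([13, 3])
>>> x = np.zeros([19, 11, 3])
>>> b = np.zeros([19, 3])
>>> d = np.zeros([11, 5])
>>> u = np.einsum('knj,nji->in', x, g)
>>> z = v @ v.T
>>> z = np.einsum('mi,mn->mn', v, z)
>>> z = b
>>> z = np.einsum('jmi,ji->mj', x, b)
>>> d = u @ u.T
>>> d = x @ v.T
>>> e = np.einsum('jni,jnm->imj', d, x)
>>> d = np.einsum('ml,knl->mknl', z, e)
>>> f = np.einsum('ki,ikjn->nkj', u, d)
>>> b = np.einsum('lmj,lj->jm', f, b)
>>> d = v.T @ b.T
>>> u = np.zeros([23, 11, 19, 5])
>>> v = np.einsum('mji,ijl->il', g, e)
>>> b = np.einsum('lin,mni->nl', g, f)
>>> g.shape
(11, 3, 13)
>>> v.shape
(13, 19)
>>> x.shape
(19, 11, 3)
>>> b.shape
(13, 11)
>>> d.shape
(3, 3)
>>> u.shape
(23, 11, 19, 5)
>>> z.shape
(11, 19)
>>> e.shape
(13, 3, 19)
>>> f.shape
(19, 13, 3)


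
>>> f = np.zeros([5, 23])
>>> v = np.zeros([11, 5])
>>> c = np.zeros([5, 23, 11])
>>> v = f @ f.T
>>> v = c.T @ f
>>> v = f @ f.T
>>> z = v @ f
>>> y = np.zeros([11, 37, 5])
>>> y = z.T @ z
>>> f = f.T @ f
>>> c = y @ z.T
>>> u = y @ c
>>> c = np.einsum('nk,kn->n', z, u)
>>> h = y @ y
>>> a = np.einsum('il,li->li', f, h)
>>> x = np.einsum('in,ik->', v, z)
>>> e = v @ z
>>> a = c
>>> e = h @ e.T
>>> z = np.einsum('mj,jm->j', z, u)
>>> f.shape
(23, 23)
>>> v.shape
(5, 5)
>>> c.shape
(5,)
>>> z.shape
(23,)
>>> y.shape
(23, 23)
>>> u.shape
(23, 5)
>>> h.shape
(23, 23)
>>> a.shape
(5,)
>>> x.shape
()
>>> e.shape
(23, 5)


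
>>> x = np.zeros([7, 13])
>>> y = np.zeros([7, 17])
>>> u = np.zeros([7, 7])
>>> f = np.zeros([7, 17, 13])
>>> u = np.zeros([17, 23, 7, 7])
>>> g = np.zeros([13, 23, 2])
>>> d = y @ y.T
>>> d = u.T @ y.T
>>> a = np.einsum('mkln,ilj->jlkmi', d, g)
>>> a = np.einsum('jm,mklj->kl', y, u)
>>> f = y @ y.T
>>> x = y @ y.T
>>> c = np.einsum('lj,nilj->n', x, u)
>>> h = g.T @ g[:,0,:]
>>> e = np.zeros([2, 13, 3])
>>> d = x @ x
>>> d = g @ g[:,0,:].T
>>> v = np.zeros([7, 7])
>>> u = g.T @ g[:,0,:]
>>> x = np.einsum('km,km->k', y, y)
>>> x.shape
(7,)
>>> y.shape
(7, 17)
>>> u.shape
(2, 23, 2)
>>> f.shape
(7, 7)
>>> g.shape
(13, 23, 2)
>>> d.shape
(13, 23, 13)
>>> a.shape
(23, 7)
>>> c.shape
(17,)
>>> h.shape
(2, 23, 2)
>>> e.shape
(2, 13, 3)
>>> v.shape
(7, 7)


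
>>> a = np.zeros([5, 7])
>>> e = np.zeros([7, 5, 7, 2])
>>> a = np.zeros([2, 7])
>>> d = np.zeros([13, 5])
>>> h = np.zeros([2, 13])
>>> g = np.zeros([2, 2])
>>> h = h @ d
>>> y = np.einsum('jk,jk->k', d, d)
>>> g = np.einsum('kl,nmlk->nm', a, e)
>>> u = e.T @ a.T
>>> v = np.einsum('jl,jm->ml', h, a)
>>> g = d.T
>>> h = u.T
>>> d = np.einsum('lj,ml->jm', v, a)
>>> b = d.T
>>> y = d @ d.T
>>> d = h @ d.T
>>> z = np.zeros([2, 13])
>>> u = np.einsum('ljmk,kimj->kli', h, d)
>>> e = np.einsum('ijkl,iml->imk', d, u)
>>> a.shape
(2, 7)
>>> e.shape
(2, 2, 7)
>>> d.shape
(2, 5, 7, 5)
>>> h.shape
(2, 5, 7, 2)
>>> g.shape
(5, 13)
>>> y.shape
(5, 5)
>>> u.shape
(2, 2, 5)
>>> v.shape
(7, 5)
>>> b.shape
(2, 5)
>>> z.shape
(2, 13)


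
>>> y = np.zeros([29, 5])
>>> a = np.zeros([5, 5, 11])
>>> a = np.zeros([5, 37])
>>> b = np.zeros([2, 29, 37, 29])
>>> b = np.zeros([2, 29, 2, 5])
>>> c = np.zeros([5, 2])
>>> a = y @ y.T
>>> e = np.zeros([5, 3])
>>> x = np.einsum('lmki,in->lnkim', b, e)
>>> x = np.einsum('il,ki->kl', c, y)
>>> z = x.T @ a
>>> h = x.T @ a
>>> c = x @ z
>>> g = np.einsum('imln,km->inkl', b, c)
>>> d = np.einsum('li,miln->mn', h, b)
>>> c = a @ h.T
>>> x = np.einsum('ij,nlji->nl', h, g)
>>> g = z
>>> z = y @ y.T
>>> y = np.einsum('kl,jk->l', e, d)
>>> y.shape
(3,)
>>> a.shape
(29, 29)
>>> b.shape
(2, 29, 2, 5)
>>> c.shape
(29, 2)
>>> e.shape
(5, 3)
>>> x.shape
(2, 5)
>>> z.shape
(29, 29)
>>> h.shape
(2, 29)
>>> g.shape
(2, 29)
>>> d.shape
(2, 5)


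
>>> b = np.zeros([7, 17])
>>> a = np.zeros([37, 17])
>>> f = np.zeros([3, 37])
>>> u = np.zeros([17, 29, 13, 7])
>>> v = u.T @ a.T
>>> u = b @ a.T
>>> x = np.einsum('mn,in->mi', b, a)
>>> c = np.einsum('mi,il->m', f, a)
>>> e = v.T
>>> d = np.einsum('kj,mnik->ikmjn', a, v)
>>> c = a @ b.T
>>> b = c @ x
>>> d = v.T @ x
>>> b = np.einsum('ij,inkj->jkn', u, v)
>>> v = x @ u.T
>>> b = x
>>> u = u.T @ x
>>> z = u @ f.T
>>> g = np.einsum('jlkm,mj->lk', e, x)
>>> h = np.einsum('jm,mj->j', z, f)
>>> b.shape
(7, 37)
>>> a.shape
(37, 17)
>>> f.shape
(3, 37)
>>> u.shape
(37, 37)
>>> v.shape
(7, 7)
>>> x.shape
(7, 37)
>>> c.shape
(37, 7)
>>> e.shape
(37, 29, 13, 7)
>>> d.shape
(37, 29, 13, 37)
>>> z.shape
(37, 3)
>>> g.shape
(29, 13)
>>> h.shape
(37,)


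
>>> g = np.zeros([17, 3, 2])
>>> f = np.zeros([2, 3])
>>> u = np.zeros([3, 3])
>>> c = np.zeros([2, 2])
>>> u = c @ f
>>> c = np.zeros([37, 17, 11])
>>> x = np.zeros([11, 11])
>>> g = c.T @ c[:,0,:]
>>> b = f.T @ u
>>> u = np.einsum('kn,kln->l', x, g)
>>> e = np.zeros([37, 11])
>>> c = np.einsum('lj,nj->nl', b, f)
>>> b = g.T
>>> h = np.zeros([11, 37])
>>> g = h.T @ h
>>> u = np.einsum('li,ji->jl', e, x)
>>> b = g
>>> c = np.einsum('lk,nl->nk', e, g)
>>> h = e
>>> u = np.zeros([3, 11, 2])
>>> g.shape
(37, 37)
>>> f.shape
(2, 3)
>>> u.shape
(3, 11, 2)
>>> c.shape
(37, 11)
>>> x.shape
(11, 11)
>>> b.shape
(37, 37)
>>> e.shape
(37, 11)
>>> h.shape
(37, 11)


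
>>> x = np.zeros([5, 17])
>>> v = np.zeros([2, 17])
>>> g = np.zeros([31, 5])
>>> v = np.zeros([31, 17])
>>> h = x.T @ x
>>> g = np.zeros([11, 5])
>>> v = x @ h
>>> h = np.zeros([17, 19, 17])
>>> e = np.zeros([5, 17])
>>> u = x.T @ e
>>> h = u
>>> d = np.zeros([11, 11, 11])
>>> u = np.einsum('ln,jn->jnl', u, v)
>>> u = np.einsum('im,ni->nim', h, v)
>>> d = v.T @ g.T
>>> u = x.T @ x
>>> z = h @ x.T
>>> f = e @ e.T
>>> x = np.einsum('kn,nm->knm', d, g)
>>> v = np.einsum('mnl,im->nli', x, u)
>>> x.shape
(17, 11, 5)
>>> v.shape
(11, 5, 17)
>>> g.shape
(11, 5)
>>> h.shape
(17, 17)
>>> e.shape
(5, 17)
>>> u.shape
(17, 17)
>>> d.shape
(17, 11)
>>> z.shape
(17, 5)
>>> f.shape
(5, 5)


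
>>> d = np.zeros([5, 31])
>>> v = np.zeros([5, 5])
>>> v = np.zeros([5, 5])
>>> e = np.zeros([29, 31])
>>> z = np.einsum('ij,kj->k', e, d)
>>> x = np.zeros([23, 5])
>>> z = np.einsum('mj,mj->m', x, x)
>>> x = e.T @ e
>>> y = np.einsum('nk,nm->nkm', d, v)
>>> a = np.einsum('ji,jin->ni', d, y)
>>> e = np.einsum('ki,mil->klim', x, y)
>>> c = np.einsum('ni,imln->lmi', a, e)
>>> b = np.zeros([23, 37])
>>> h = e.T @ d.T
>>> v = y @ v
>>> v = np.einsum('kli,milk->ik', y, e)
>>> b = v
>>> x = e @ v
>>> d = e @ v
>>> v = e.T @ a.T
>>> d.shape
(31, 5, 31, 5)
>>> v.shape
(5, 31, 5, 5)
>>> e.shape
(31, 5, 31, 5)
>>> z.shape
(23,)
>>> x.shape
(31, 5, 31, 5)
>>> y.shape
(5, 31, 5)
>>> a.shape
(5, 31)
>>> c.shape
(31, 5, 31)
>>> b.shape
(5, 5)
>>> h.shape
(5, 31, 5, 5)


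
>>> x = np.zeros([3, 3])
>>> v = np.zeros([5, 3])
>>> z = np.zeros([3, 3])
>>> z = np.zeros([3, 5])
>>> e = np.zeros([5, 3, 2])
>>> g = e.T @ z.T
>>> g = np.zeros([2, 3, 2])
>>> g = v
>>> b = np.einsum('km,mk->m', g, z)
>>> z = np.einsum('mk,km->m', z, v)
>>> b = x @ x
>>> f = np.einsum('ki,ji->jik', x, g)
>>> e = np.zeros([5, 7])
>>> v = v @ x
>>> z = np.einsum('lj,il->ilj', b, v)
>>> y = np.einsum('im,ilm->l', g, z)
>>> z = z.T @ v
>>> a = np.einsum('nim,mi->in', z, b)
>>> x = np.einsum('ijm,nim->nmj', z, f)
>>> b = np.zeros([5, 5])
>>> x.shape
(5, 3, 3)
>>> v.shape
(5, 3)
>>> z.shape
(3, 3, 3)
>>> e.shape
(5, 7)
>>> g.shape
(5, 3)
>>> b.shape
(5, 5)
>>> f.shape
(5, 3, 3)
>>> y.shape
(3,)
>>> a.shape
(3, 3)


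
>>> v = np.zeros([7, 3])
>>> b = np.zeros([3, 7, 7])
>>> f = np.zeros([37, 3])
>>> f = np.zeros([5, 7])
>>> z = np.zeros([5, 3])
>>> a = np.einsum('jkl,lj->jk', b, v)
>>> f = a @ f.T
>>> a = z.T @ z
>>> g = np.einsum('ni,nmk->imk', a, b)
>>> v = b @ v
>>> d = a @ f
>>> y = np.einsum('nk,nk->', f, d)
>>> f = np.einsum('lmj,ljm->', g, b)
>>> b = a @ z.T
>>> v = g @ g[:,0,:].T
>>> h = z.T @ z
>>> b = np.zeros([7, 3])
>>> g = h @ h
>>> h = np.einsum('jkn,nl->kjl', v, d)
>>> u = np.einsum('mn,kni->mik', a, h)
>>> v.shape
(3, 7, 3)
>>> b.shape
(7, 3)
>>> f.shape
()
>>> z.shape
(5, 3)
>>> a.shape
(3, 3)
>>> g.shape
(3, 3)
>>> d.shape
(3, 5)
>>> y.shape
()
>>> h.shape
(7, 3, 5)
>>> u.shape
(3, 5, 7)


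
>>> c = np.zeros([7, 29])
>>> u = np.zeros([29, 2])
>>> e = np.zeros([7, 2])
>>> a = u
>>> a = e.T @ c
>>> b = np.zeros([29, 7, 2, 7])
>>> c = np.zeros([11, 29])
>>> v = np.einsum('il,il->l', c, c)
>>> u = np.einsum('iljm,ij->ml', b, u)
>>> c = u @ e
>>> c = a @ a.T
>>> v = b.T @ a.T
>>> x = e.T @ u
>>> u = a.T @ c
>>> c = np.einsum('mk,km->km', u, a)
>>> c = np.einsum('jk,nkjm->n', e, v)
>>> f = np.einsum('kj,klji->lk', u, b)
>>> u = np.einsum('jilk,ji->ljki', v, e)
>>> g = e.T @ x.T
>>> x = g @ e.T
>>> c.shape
(7,)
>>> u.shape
(7, 7, 2, 2)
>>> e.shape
(7, 2)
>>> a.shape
(2, 29)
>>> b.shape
(29, 7, 2, 7)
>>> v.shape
(7, 2, 7, 2)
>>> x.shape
(2, 7)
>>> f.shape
(7, 29)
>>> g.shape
(2, 2)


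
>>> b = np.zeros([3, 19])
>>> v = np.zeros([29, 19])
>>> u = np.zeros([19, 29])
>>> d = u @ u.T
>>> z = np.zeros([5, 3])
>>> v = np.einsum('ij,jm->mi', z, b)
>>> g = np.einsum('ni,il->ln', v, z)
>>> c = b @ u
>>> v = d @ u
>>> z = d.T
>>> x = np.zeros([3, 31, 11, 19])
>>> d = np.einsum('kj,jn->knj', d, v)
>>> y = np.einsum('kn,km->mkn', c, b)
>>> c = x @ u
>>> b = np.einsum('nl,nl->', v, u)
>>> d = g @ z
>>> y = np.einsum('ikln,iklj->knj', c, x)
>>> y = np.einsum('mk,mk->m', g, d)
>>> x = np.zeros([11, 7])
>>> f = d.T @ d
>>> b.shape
()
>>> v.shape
(19, 29)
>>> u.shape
(19, 29)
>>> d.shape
(3, 19)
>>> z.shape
(19, 19)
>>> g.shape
(3, 19)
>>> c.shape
(3, 31, 11, 29)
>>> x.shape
(11, 7)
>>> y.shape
(3,)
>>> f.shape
(19, 19)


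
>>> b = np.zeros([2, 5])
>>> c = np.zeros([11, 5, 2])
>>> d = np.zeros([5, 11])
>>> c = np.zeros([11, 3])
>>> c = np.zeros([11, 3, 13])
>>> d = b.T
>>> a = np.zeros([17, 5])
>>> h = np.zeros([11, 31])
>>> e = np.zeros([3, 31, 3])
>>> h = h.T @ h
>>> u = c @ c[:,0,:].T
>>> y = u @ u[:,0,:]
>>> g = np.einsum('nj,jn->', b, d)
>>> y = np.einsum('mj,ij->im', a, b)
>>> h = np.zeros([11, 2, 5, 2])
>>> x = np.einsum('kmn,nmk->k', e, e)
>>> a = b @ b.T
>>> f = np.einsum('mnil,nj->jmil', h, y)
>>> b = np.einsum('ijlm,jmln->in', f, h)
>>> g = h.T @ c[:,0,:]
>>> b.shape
(17, 2)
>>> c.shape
(11, 3, 13)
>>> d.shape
(5, 2)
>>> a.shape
(2, 2)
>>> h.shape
(11, 2, 5, 2)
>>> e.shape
(3, 31, 3)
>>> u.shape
(11, 3, 11)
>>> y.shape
(2, 17)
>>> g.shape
(2, 5, 2, 13)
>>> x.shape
(3,)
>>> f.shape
(17, 11, 5, 2)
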